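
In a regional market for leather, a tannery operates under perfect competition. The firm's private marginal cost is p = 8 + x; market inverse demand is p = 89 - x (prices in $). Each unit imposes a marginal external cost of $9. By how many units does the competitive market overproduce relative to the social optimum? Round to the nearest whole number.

Market equilibrium (private): 8 + x = 89 - x → x_m = 40.5000.
Social marginal cost = private MC + MEC = 17 + x.
Set SMC = demand: 17 + x = 89 - x → x* = 36.0000.
Gap = |40.5000 − 36.0000| = 4.5000.

5 units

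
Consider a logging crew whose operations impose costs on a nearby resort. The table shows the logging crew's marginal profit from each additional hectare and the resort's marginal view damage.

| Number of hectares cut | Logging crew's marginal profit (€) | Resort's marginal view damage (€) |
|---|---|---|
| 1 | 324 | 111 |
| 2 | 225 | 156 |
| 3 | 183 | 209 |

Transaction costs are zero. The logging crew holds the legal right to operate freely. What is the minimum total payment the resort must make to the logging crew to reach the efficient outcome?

€183

Left alone the logging crew would choose level 3 (marginal profit stays positive).
Efficient level: k* = 2 (marginal profit ≥ marginal view damage through 2).
The resort must at least cover the logging crew's forgone profit from cutting 3→2: 183 = 183.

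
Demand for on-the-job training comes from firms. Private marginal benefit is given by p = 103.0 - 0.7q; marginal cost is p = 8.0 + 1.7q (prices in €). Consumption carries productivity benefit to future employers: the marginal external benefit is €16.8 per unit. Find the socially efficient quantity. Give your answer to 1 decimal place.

Social marginal benefit = demand + MEB = 119.8 - 0.7q.
Set SMB = MC: 119.8 - 0.7q = 8.0 + 1.7q → q* = 46.5833.

q* = 46.6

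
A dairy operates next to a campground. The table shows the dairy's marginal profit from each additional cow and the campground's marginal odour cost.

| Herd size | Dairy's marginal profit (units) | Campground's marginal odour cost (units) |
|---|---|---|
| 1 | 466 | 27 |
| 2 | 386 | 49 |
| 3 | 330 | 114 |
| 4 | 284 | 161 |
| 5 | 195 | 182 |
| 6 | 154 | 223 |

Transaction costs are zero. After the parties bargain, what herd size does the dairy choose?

Bargaining reaches the level where marginal profit last exceeds marginal odour cost.
That holds through level 5 (195 ≥ 182) but not at 6 (154 < 223).

5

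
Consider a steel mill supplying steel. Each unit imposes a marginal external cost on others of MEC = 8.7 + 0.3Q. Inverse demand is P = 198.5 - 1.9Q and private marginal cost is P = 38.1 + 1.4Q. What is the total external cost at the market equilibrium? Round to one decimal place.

777.3

Market equilibrium (private): 38.1 + 1.4Q = 198.5 - 1.9Q → Q_m = 48.6061.
Total external cost = ∫₀^{Q_m} (8.7 + 0.3Q) dQ = 8.7×48.6061 + ½×0.3×48.6061² = 777.2560.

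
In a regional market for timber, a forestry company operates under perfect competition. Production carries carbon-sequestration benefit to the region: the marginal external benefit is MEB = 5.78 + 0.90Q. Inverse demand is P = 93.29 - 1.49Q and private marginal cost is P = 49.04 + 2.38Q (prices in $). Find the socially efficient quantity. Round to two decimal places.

Social marginal cost = private MC − MEB = 43.26 + 1.48Q.
Set SMC = demand: 43.26 + 1.48Q = 93.29 - 1.49Q → Q* = 16.8451.

Q* = 16.85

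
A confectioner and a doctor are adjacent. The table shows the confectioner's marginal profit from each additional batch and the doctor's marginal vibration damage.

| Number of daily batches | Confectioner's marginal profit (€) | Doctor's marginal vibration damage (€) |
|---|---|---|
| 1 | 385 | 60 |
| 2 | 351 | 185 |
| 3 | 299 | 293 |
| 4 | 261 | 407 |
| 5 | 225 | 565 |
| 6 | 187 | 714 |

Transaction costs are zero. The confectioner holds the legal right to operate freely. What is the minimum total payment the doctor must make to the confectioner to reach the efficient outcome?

Left alone the confectioner would choose level 6 (marginal profit stays positive).
Efficient level: k* = 3 (marginal profit ≥ marginal vibration damage through 3).
The doctor must at least cover the confectioner's forgone profit from cutting 6→3: 261 + 225 + 187 = 673.

€673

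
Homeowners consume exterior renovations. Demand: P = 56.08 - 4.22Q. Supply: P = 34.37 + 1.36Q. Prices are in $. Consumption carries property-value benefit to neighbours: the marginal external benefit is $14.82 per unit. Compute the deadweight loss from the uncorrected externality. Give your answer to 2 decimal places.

DWL = $19.68

Market equilibrium (private): 34.37 + 1.36Q = 56.08 - 4.22Q → Q_m = 3.8907.
Social marginal benefit = demand + MEB = 70.90 - 4.22Q.
Set SMB = MC: 70.90 - 4.22Q = 34.37 + 1.36Q → Q* = 6.5466.
The loss is the area between SMB and MC from Q* to Q_m; with linear curves that's a triangle of height MEB(Q_m).
DWL = ½ × 2.6559 × 14.8200 = 19.6802.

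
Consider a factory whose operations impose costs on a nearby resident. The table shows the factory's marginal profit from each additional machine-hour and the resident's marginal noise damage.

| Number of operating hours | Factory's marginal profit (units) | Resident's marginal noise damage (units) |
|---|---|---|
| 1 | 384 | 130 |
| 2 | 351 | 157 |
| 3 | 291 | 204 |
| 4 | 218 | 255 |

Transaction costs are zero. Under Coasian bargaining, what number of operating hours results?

Bargaining reaches the level where marginal profit last exceeds marginal noise damage.
That holds through level 3 (291 ≥ 204) but not at 4 (218 < 255).

3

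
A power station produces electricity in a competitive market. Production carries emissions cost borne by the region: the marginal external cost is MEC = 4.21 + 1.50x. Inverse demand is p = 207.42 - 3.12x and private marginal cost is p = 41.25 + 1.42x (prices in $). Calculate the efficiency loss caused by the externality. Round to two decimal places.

Market equilibrium (private): 41.25 + 1.42x = 207.42 - 3.12x → x_m = 36.6013.
Social marginal cost = private MC + MEC = 45.46 + 2.92x.
Set SMC = demand: 45.46 + 2.92x = 207.42 - 3.12x → x* = 26.8146.
Height of the DWL triangle at x_m is SMC(x_m) − demand(x_m) = MEC(x_m) = 59.1120.
DWL = ½ × 9.7867 × 59.1120 = 289.2557.

DWL = $289.26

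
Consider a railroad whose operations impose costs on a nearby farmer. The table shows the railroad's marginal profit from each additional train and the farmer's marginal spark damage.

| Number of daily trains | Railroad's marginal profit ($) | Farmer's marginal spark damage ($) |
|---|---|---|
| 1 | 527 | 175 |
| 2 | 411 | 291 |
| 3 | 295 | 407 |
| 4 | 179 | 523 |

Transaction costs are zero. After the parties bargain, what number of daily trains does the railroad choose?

Bargaining reaches the level where marginal profit last exceeds marginal spark damage.
That holds through level 2 (411 ≥ 291) but not at 3 (295 < 407).

2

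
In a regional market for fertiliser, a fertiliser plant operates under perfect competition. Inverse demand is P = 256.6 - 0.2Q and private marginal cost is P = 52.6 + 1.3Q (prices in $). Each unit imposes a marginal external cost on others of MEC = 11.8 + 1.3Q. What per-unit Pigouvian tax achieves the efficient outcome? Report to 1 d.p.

tax = $101.0 per unit

Social marginal cost = private MC + MEC = 64.4 + 2.6Q.
Set SMC = demand: 64.4 + 2.6Q = 256.6 - 0.2Q → Q* = 68.6429.
The Pigouvian tax equals MEC at Q*: 11.8 + 1.3×68.6429 = 101.0358.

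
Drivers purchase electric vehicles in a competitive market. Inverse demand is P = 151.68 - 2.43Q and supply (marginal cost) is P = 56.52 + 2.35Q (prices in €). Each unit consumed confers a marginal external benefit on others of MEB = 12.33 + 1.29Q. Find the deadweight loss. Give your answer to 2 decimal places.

DWL = €207.00

Market equilibrium (private): 56.52 + 2.35Q = 151.68 - 2.43Q → Q_m = 19.9079.
Social marginal benefit = demand + MEB = 164.01 - 1.14Q.
Set SMB = MC: 164.01 - 1.14Q = 56.52 + 2.35Q → Q* = 30.7994.
The loss is the area between SMB and MC from Q* to Q_m; with linear curves that's a triangle of height MEB(Q_m).
DWL = ½ × 10.8915 × 38.0113 = 207.0000.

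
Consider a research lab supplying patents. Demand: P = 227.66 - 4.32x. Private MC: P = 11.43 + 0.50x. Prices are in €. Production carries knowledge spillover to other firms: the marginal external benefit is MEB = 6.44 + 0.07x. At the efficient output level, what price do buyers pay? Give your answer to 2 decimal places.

Social marginal cost = private MC − MEB = 4.99 + 0.43x.
Set SMC = demand: 4.99 + 0.43x = 227.66 - 4.32x → x* = 46.8779.
Consumer price on the demand curve at x*: 227.66 − 4.32×46.8779 = 25.1475.

P = €25.15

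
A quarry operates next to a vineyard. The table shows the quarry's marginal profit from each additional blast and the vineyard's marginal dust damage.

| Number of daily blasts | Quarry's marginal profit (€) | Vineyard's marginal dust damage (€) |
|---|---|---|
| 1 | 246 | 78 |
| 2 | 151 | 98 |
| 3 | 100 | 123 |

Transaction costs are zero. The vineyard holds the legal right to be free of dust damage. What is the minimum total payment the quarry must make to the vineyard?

€176

Efficient level: marginal profit ≥ marginal dust damage through level 2, so k* = 2.
With the vineyard holding the right, the quarry must at least compensate total damage at k*: 78 + 98 = 176.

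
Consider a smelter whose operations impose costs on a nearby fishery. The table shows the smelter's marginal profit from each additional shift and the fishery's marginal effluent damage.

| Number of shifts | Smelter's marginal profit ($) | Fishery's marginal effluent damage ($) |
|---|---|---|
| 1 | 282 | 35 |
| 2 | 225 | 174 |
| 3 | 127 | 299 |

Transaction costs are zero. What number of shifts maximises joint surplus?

Bargaining reaches the level where marginal profit last exceeds marginal effluent damage.
That holds through level 2 (225 ≥ 174) but not at 3 (127 < 299).

2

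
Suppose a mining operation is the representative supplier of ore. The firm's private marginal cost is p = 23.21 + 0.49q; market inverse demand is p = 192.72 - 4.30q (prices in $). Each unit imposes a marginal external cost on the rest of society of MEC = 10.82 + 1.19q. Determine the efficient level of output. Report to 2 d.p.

Social marginal cost = private MC + MEC = 34.03 + 1.68q.
Set SMC = demand: 34.03 + 1.68q = 192.72 - 4.30q → q* = 26.5368.

q* = 26.54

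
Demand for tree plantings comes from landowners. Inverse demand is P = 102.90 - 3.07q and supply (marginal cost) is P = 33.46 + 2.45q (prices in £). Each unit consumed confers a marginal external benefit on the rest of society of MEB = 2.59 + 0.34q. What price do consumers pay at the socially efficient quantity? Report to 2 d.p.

Social marginal benefit = demand + MEB = 105.49 - 2.73q.
Set SMB = MC: 105.49 - 2.73q = 33.46 + 2.45q → q* = 13.9054.
Consumer price on the demand curve at q*: 102.90 − 3.07×13.9054 = 60.2104.

P = £60.21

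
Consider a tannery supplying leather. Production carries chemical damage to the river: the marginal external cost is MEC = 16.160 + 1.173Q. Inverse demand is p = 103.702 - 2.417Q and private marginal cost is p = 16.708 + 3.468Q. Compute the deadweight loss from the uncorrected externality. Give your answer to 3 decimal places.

Market equilibrium (private): 16.708 + 3.468Q = 103.702 - 2.417Q → Q_m = 14.7823.
Social marginal cost = private MC + MEC = 32.868 + 4.641Q.
Set SMC = demand: 32.868 + 4.641Q = 103.702 - 2.417Q → Q* = 10.0360.
The welfare-loss triangle has base |Q_m − Q*| and height MEC(Q_m) (the vertical gap between SMC and demand is zero at Q* and MEC at Q_m).
DWL = ½ × 4.7463 × 33.4997 = 79.4998.

DWL = 79.500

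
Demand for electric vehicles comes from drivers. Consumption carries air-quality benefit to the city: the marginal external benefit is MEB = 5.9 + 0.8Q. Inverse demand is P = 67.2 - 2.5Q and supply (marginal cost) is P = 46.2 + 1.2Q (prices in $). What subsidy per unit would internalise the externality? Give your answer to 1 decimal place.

subsidy = $13.3 per unit

Social marginal benefit = demand + MEB = 73.1 - 1.7Q.
Set SMB = MC: 73.1 - 1.7Q = 46.2 + 1.2Q → Q* = 9.2759.
The Pigouvian subsidy equals MEB at Q*: 5.9 + 0.8×9.2759 = 13.3207.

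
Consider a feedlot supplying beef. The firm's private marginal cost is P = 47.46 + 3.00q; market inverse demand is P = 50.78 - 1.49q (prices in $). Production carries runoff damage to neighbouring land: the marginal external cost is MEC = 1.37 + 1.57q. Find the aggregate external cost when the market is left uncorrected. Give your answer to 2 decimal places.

$1.44

Market equilibrium (private): 47.46 + 3.00q = 50.78 - 1.49q → q_m = 0.7394.
Total external cost = ∫₀^{q_m} (1.37 + 1.57q) dq = 1.37×0.7394 + ½×1.57×0.7394² = 1.4421.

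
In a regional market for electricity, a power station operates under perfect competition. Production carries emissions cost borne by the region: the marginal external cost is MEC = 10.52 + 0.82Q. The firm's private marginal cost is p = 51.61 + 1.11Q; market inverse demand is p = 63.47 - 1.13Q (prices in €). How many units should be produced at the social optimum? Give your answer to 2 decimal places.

Social marginal cost = private MC + MEC = 62.13 + 1.93Q.
Set SMC = demand: 62.13 + 1.93Q = 63.47 - 1.13Q → Q* = 0.4379.

Q* = 0.44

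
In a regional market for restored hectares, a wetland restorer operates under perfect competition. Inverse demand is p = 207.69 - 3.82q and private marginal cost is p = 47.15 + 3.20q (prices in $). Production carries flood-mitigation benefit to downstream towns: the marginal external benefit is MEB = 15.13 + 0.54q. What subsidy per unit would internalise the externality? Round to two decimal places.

subsidy = $29.77 per unit

Social marginal cost = private MC − MEB = 32.02 + 2.66q.
Set SMC = demand: 32.02 + 2.66q = 207.69 - 3.82q → q* = 27.1096.
The Pigouvian subsidy equals MEB at q*: 15.13 + 0.54×27.1096 = 29.7692.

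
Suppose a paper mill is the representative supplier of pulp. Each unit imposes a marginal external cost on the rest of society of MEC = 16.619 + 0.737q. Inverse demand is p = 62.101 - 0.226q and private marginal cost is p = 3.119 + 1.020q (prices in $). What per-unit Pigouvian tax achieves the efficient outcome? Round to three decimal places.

Social marginal cost = private MC + MEC = 19.738 + 1.757q.
Set SMC = demand: 19.738 + 1.757q = 62.101 - 0.226q → q* = 21.3631.
The Pigouvian tax equals MEC at q*: 16.619 + 0.737×21.3631 = 32.3636.

tax = $32.364 per unit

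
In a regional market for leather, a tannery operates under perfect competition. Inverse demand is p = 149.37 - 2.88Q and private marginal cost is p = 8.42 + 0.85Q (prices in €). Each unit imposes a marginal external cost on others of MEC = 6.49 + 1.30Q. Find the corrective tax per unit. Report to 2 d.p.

tax = €41.24 per unit

Social marginal cost = private MC + MEC = 14.91 + 2.15Q.
Set SMC = demand: 14.91 + 2.15Q = 149.37 - 2.88Q → Q* = 26.7316.
The Pigouvian tax equals MEC at Q*: 6.49 + 1.30×26.7316 = 41.2411.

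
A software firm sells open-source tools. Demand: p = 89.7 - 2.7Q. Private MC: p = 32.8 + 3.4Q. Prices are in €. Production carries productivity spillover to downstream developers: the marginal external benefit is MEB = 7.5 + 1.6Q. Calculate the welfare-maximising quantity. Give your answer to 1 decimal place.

Q* = 14.3

Social marginal cost = private MC − MEB = 25.3 + 1.8Q.
Set SMC = demand: 25.3 + 1.8Q = 89.7 - 2.7Q → Q* = 14.3111.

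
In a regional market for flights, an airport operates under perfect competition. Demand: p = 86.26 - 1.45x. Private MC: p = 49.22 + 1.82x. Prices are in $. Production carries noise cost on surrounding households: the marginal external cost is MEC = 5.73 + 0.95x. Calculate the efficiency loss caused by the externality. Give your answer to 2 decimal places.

DWL = $32.22

Market equilibrium (private): 49.22 + 1.82x = 86.26 - 1.45x → x_m = 11.3272.
Social marginal cost = private MC + MEC = 54.95 + 2.77x.
Set SMC = demand: 54.95 + 2.77x = 86.26 - 1.45x → x* = 7.4194.
Height of the DWL triangle at x_m is SMC(x_m) − demand(x_m) = MEC(x_m) = 16.4909.
DWL = ½ × 3.9078 × 16.4909 = 32.2216.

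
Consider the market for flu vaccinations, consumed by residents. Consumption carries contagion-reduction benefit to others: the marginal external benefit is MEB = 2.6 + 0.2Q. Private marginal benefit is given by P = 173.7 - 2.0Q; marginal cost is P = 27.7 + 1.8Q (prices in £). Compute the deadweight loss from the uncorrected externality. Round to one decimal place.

DWL = £14.7

Market equilibrium (private): 27.7 + 1.8Q = 173.7 - 2.0Q → Q_m = 38.4211.
Social marginal benefit = demand + MEB = 176.3 - 1.8Q.
Set SMB = MC: 176.3 - 1.8Q = 27.7 + 1.8Q → Q* = 41.2778.
The loss is the area between SMB and MC from Q* to Q_m; with linear curves that's a triangle of height MEB(Q_m).
DWL = ½ × 2.8567 × 10.2842 = 14.6894.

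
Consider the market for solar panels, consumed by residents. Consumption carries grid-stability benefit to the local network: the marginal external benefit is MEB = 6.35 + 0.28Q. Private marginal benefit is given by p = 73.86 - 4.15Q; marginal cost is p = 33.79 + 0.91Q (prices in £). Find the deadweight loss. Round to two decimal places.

Market equilibrium (private): 33.79 + 0.91Q = 73.86 - 4.15Q → Q_m = 7.9190.
Social marginal benefit = demand + MEB = 80.21 - 3.87Q.
Set SMB = MC: 80.21 - 3.87Q = 33.79 + 0.91Q → Q* = 9.7113.
The welfare-loss triangle has base |Q_m − Q*| and height MEB(Q_m) (the vertical gap between SMB and MC is zero at Q* and MEB at Q_m).
DWL = ½ × 1.7923 × 8.5673 = 7.6776.

DWL = £7.68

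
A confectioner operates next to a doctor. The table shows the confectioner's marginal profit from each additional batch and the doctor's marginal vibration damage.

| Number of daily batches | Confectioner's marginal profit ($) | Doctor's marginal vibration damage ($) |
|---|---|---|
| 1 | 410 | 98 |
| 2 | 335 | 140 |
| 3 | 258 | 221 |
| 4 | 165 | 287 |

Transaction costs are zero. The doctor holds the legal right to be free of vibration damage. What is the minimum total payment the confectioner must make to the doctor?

$459

Efficient level: marginal profit ≥ marginal vibration damage through level 3, so k* = 3.
With the doctor holding the right, the confectioner must at least compensate total damage at k*: 98 + 140 + 221 = 459.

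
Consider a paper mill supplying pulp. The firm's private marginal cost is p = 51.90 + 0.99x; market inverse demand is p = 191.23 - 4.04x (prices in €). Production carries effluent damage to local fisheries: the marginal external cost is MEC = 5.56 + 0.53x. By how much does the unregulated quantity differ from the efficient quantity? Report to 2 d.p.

Market equilibrium (private): 51.90 + 0.99x = 191.23 - 4.04x → x_m = 27.6998.
Social marginal cost = private MC + MEC = 57.46 + 1.52x.
Set SMC = demand: 57.46 + 1.52x = 191.23 - 4.04x → x* = 24.0594.
Gap = |27.6998 − 24.0594| = 3.6404.

3.64 units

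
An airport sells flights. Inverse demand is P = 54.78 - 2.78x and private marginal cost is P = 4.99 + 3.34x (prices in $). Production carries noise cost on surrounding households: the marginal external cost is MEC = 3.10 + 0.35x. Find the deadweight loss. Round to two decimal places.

DWL = $2.73

Market equilibrium (private): 4.99 + 3.34x = 54.78 - 2.78x → x_m = 8.1356.
Social marginal cost = private MC + MEC = 8.09 + 3.69x.
Set SMC = demand: 8.09 + 3.69x = 54.78 - 2.78x → x* = 7.2164.
The welfare-loss triangle has base |x_m − x*| and height MEC(x_m) (the vertical gap between SMC and demand is zero at x* and MEC at x_m).
DWL = ½ × 0.9192 × 5.9475 = 2.7335.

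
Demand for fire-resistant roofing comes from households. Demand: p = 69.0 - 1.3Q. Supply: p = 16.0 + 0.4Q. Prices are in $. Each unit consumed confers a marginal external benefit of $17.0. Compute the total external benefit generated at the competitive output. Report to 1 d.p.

$530.0

Market equilibrium (private): 16.0 + 0.4Q = 69.0 - 1.3Q → Q_m = 31.1765.
Total external benefit = MEB × Q_m = 17.0 × 31.1765 = 530.0005.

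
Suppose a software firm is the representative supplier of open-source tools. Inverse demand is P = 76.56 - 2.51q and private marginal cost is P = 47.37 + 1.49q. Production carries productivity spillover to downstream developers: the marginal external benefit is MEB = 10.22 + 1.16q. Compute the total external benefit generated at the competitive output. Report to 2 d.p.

105.47

Market equilibrium (private): 47.37 + 1.49q = 76.56 - 2.51q → q_m = 7.2975.
Total external benefit = ∫₀^{q_m} (10.22 + 1.16q) dq = 10.22×7.2975 + ½×1.16×7.2975² = 105.4675.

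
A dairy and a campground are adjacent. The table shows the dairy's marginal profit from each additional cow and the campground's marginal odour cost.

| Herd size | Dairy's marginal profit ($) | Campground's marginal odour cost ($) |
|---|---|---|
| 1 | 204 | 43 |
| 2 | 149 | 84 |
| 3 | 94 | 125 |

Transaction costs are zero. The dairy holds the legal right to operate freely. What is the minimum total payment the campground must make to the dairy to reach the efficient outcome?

Left alone the dairy would choose level 3 (marginal profit stays positive).
Efficient level: k* = 2 (marginal profit ≥ marginal odour cost through 2).
The campground must at least cover the dairy's forgone profit from cutting 3→2: 94 = 94.

$94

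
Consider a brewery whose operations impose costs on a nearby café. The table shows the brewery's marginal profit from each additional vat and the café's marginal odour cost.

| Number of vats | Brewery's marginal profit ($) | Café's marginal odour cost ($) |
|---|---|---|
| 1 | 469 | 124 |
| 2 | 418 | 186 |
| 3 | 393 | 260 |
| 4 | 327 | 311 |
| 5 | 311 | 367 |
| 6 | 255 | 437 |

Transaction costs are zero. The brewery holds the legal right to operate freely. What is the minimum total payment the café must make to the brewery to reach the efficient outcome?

Left alone the brewery would choose level 6 (marginal profit stays positive).
Efficient level: k* = 4 (marginal profit ≥ marginal odour cost through 4).
The café must at least cover the brewery's forgone profit from cutting 6→4: 311 + 255 = 566.

$566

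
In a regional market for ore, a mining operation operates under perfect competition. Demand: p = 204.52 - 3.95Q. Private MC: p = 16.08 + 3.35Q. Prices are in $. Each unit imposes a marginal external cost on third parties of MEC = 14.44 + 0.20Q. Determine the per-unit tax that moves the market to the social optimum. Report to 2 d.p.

Social marginal cost = private MC + MEC = 30.52 + 3.55Q.
Set SMC = demand: 30.52 + 3.55Q = 204.52 - 3.95Q → Q* = 23.2000.
The Pigouvian tax equals MEC at Q*: 14.44 + 0.20×23.2000 = 19.0800.

tax = $19.08 per unit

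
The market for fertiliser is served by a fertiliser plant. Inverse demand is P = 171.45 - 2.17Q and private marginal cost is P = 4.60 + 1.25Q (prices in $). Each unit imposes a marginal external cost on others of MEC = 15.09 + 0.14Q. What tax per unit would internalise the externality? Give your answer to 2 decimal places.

tax = $21.06 per unit

Social marginal cost = private MC + MEC = 19.69 + 1.39Q.
Set SMC = demand: 19.69 + 1.39Q = 171.45 - 2.17Q → Q* = 42.6292.
The Pigouvian tax equals MEC at Q*: 15.09 + 0.14×42.6292 = 21.0581.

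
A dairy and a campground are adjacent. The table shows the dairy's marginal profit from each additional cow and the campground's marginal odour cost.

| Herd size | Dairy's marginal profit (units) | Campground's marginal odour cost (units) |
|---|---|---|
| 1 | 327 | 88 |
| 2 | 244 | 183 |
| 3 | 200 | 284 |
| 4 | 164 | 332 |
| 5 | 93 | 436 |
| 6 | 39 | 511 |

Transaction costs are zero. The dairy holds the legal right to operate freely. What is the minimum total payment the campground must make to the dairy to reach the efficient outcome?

Left alone the dairy would choose level 6 (marginal profit stays positive).
Efficient level: k* = 2 (marginal profit ≥ marginal odour cost through 2).
The campground must at least cover the dairy's forgone profit from cutting 6→2: 200 + 164 + 93 + 39 = 496.

496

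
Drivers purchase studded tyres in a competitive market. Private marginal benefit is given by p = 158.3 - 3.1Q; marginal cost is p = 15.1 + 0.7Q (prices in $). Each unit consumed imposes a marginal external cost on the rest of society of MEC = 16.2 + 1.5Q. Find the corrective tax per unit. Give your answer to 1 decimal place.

tax = $52.1 per unit

Social marginal benefit = demand − MEC = 142.1 - 4.6Q.
Set SMB = MC: 142.1 - 4.6Q = 15.1 + 0.7Q → Q* = 23.9623.
The Pigouvian tax equals MEC at Q*: 16.2 + 1.5×23.9623 = 52.1435.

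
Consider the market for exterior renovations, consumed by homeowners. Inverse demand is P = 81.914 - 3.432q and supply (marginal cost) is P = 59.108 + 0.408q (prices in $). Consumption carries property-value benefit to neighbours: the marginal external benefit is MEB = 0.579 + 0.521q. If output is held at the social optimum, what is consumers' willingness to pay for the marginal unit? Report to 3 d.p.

P = $57.733

Social marginal benefit = demand + MEB = 82.493 - 2.911q.
Set SMB = MC: 82.493 - 2.911q = 59.108 + 0.408q → q* = 7.0458.
Consumer price on the demand curve at q*: 81.914 − 3.432×7.0458 = 57.7328.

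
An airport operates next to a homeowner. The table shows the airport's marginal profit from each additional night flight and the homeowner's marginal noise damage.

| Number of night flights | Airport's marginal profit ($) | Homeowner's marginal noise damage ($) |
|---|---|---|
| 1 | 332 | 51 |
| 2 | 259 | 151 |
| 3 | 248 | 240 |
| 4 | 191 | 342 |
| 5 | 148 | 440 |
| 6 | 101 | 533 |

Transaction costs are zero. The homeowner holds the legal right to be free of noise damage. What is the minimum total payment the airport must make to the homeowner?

Efficient level: marginal profit ≥ marginal noise damage through level 3, so k* = 3.
With the homeowner holding the right, the airport must at least compensate total damage at k*: 51 + 151 + 240 = 442.

$442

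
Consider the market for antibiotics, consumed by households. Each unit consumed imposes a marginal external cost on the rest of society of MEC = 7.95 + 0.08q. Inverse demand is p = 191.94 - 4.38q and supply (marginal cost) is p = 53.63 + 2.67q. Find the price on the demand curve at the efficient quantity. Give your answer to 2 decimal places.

Social marginal benefit = demand − MEC = 183.99 - 4.46q.
Set SMB = MC: 183.99 - 4.46q = 53.63 + 2.67q → q* = 18.2833.
Consumer price on the demand curve at q*: 191.94 − 4.38×18.2833 = 111.8591.

P = 111.86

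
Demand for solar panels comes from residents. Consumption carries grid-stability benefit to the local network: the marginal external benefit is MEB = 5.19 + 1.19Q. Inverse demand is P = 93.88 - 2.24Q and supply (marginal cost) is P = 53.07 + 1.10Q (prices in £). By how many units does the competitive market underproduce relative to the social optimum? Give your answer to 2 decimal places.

9.18 units

Market equilibrium (private): 53.07 + 1.10Q = 93.88 - 2.24Q → Q_m = 12.2186.
Social marginal benefit = demand + MEB = 99.07 - 1.05Q.
Set SMB = MC: 99.07 - 1.05Q = 53.07 + 1.10Q → Q* = 21.3953.
Gap = |12.2186 − 21.3953| = 9.1767.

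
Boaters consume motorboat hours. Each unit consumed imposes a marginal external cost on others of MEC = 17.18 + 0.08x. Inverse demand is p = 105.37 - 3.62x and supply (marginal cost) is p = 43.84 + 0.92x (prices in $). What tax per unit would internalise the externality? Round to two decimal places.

Social marginal benefit = demand − MEC = 88.19 - 3.70x.
Set SMB = MC: 88.19 - 3.70x = 43.84 + 0.92x → x* = 9.5996.
The Pigouvian tax equals MEC at x*: 17.18 + 0.08×9.5996 = 17.9480.

tax = $17.95 per unit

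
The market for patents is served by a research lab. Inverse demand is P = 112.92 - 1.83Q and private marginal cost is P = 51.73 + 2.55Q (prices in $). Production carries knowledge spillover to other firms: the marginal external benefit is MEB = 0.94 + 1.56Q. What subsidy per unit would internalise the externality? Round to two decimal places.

subsidy = $35.31 per unit

Social marginal cost = private MC − MEB = 50.79 + 0.99Q.
Set SMC = demand: 50.79 + 0.99Q = 112.92 - 1.83Q → Q* = 22.0319.
The Pigouvian subsidy equals MEB at Q*: 0.94 + 1.56×22.0319 = 35.3098.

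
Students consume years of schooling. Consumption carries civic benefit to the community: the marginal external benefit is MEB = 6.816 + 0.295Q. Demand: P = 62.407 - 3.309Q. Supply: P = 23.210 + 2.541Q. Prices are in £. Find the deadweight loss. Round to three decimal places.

Market equilibrium (private): 23.210 + 2.541Q = 62.407 - 3.309Q → Q_m = 6.7003.
Social marginal benefit = demand + MEB = 69.223 - 3.014Q.
Set SMB = MC: 69.223 - 3.014Q = 23.210 + 2.541Q → Q* = 8.2832.
Height of the DWL triangle at Q_m is SMB(Q_m) − MC(Q_m) = MEB(Q_m) = 8.7926.
DWL = ½ × 1.5829 × 8.7926 = 6.9589.

DWL = £6.959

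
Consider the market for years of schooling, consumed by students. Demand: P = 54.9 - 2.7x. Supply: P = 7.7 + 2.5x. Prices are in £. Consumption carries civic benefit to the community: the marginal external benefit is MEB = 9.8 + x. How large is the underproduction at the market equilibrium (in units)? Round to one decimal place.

Market equilibrium (private): 7.7 + 2.5x = 54.9 - 2.7x → x_m = 9.0769.
Social marginal benefit = demand + MEB = 64.7 - 1.7x.
Set SMB = MC: 64.7 - 1.7x = 7.7 + 2.5x → x* = 13.5714.
Gap = |9.0769 − 13.5714| = 4.4945.

4.5 units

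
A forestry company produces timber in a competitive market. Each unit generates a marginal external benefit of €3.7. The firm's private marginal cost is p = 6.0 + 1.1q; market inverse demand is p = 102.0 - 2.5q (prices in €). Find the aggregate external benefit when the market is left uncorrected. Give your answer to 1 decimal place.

€98.7

Market equilibrium (private): 6.0 + 1.1q = 102.0 - 2.5q → q_m = 26.6667.
Total external benefit = MEB × q_m = 3.7 × 26.6667 = 98.6668.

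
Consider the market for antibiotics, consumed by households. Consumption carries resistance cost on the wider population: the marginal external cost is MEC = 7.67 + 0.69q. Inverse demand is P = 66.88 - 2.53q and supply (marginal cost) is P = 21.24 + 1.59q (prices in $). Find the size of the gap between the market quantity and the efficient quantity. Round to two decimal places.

3.18 units

Market equilibrium (private): 21.24 + 1.59q = 66.88 - 2.53q → q_m = 11.0777.
Social marginal benefit = demand − MEC = 59.21 - 3.22q.
Set SMB = MC: 59.21 - 3.22q = 21.24 + 1.59q → q* = 7.8940.
Gap = |11.0777 − 7.8940| = 3.1837.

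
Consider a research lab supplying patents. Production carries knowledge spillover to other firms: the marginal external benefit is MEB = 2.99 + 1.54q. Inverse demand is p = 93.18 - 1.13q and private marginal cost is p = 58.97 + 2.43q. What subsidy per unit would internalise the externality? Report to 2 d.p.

Social marginal cost = private MC − MEB = 55.98 + 0.89q.
Set SMC = demand: 55.98 + 0.89q = 93.18 - 1.13q → q* = 18.4158.
The Pigouvian subsidy equals MEB at q*: 2.99 + 1.54×18.4158 = 31.3503.

subsidy = 31.35 per unit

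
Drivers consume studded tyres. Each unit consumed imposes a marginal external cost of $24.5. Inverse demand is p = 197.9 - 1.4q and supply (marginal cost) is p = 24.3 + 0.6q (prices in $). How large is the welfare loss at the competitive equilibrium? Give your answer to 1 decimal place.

DWL = $150.1

Market equilibrium (private): 24.3 + 0.6q = 197.9 - 1.4q → q_m = 86.8000.
Social marginal benefit = demand − MEC = 173.4 - 1.4q.
Set SMB = MC: 173.4 - 1.4q = 24.3 + 0.6q → q* = 74.5500.
Height of the DWL triangle at q_m is MC(q_m) − SMB(q_m) = MEC(q_m) = 24.5000.
DWL = ½ × 12.2500 × 24.5000 = 150.0625.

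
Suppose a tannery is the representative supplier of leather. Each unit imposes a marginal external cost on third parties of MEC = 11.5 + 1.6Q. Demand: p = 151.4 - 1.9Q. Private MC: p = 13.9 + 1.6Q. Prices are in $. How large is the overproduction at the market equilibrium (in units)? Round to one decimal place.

Market equilibrium (private): 13.9 + 1.6Q = 151.4 - 1.9Q → Q_m = 39.2857.
Social marginal cost = private MC + MEC = 25.4 + 3.2Q.
Set SMC = demand: 25.4 + 3.2Q = 151.4 - 1.9Q → Q* = 24.7059.
Gap = |39.2857 − 24.7059| = 14.5798.

14.6 units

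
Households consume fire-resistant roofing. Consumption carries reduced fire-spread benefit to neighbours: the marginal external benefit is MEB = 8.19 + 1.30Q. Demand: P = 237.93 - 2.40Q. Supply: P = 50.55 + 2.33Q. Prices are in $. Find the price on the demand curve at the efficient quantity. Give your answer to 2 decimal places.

P = $101.09

Social marginal benefit = demand + MEB = 246.12 - 1.10Q.
Set SMB = MC: 246.12 - 1.10Q = 50.55 + 2.33Q → Q* = 57.0175.
Consumer price on the demand curve at Q*: 237.93 − 2.40×57.0175 = 101.0880.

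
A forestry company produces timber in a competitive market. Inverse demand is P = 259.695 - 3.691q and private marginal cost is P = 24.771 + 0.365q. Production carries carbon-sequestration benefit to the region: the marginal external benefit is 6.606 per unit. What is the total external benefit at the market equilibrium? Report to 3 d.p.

Market equilibrium (private): 24.771 + 0.365q = 259.695 - 3.691q → q_m = 57.9201.
Total external benefit = MEB × q_m = 6.606 × 57.9201 = 382.6202.

382.620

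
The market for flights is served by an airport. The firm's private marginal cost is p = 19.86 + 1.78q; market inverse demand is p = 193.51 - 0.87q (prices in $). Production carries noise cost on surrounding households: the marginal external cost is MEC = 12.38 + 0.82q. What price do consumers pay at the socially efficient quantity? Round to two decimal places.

P = $153.08

Social marginal cost = private MC + MEC = 32.24 + 2.60q.
Set SMC = demand: 32.24 + 2.60q = 193.51 - 0.87q → q* = 46.4755.
Consumer price on the demand curve at q*: 193.51 − 0.87×46.4755 = 153.0763.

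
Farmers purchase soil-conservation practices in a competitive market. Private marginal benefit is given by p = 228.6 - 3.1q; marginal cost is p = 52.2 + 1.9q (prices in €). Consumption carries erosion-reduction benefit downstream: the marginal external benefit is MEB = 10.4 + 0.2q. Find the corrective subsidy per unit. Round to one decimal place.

Social marginal benefit = demand + MEB = 239.0 - 2.9q.
Set SMB = MC: 239.0 - 2.9q = 52.2 + 1.9q → q* = 38.9167.
The Pigouvian subsidy equals MEB at q*: 10.4 + 0.2×38.9167 = 18.1833.

subsidy = €18.2 per unit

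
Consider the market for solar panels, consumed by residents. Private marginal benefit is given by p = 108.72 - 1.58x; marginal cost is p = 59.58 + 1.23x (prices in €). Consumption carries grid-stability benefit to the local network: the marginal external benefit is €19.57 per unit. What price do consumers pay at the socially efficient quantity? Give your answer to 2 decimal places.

Social marginal benefit = demand + MEB = 128.29 - 1.58x.
Set SMB = MC: 128.29 - 1.58x = 59.58 + 1.23x → x* = 24.4520.
Consumer price on the demand curve at x*: 108.72 − 1.58×24.4520 = 70.0858.

P = €70.09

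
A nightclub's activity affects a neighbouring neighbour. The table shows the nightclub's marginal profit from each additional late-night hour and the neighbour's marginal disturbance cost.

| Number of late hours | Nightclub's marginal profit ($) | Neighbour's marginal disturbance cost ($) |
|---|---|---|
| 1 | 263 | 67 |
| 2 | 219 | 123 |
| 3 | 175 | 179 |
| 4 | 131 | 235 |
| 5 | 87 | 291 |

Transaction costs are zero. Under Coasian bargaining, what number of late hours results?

Bargaining reaches the level where marginal profit last exceeds marginal disturbance cost.
That holds through level 2 (219 ≥ 123) but not at 3 (175 < 179).

2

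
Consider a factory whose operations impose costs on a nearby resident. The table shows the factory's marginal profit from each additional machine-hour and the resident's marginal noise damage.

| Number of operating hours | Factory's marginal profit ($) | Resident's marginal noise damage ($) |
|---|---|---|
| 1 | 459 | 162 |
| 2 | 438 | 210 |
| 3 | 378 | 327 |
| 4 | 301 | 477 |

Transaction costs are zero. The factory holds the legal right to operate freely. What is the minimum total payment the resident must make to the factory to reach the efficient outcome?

Left alone the factory would choose level 4 (marginal profit stays positive).
Efficient level: k* = 3 (marginal profit ≥ marginal noise damage through 3).
The resident must at least cover the factory's forgone profit from cutting 4→3: 301 = 301.

$301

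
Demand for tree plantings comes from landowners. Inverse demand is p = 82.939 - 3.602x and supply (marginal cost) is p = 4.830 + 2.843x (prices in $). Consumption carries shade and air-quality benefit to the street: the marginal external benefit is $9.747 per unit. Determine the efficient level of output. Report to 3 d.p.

x* = 13.632

Social marginal benefit = demand + MEB = 92.686 - 3.602x.
Set SMB = MC: 92.686 - 3.602x = 4.830 + 2.843x → x* = 13.6317.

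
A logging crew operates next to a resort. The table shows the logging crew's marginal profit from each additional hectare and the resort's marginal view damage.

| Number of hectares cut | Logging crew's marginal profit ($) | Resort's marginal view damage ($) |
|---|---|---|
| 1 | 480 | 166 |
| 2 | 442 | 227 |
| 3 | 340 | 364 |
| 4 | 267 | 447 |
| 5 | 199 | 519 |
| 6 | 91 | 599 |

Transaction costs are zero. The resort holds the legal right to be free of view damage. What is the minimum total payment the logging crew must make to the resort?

$393

Efficient level: marginal profit ≥ marginal view damage through level 2, so k* = 2.
With the resort holding the right, the logging crew must at least compensate total damage at k*: 166 + 227 = 393.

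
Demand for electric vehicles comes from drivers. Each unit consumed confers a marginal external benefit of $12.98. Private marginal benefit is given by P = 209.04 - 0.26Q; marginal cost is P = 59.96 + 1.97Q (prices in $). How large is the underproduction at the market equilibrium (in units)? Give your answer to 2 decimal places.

Market equilibrium (private): 59.96 + 1.97Q = 209.04 - 0.26Q → Q_m = 66.8520.
Social marginal benefit = demand + MEB = 222.02 - 0.26Q.
Set SMB = MC: 222.02 - 0.26Q = 59.96 + 1.97Q → Q* = 72.6726.
Gap = |66.8520 − 72.6726| = 5.8206.

5.82 units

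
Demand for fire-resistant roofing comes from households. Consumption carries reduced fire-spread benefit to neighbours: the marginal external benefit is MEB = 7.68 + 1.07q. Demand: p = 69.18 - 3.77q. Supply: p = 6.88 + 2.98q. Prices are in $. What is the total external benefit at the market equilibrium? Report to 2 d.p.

$116.46

Market equilibrium (private): 6.88 + 2.98q = 69.18 - 3.77q → q_m = 9.2296.
Total external benefit = ∫₀^{q_m} (7.68 + 1.07q) dq = 7.68×9.2296 + ½×1.07×9.2296² = 116.4576.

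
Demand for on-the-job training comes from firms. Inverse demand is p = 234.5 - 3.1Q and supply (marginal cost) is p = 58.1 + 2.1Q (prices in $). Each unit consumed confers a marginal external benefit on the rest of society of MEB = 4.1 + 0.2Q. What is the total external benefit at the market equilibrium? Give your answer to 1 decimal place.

Market equilibrium (private): 58.1 + 2.1Q = 234.5 - 3.1Q → Q_m = 33.9231.
Total external benefit = ∫₀^{Q_m} (4.1 + 0.2Q) dQ = 4.1×33.9231 + ½×0.2×33.9231² = 254.1624.

$254.2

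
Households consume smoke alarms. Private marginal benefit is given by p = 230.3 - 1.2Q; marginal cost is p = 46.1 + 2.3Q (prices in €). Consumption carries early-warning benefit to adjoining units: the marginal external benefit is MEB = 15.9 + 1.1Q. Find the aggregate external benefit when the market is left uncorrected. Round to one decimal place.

Market equilibrium (private): 46.1 + 2.3Q = 230.3 - 1.2Q → Q_m = 52.6286.
Total external benefit = ∫₀^{Q_m} (15.9 + 1.1Q) dQ = 15.9×52.6286 + ½×1.1×52.6286² = 2360.1680.

€2360.2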